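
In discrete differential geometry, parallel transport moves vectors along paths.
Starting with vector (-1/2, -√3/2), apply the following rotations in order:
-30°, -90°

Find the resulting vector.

Total rotation: (-30°) + (-90°) = -120°. Final vector: (-0.5000, 0.8660)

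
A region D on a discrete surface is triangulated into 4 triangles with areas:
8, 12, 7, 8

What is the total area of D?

8 + 12 + 7 + 8 = 35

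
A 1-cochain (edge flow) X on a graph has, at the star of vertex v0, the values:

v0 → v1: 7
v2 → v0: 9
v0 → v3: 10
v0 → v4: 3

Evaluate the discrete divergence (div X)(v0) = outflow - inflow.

Divergence = sum of outgoing flows = 7 + (-9) + 10 + 3 = 11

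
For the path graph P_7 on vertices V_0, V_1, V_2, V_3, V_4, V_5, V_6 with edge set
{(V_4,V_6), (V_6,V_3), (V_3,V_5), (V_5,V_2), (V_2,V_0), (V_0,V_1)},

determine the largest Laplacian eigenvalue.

The path graph P_n has Laplacian eigenvalues λ_k = 2 − 2cos(kπ/n), k = 0, 1, …, n−1. Here n = 7:
k=0: 2 − 2cos(0) = 0.0; k=1: 2 − 2cos(π/7) = 0.1981; k=2: 2 − 2cos(2π/7) = 0.753; k=3: 2 − 2cos(3π/7) = 1.555; k=4: 2 − 2cos(4π/7) = 2.445; k=5: 2 − 2cos(5π/7) = 3.247; k=6: 2 − 2cos(6π/7) = 3.8019.
Laplacian eigenvalues: [0.0, 0.1981, 0.753, 1.555, 2.445, 3.247, 3.8019]. Largest eigenvalue (spectral radius) = 3.8019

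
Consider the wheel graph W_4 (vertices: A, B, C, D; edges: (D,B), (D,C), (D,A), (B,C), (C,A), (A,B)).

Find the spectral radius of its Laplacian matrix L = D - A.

The wheel W_4 is the join K_1 ∨ C_3 (a hub joined to every vertex of a cycle of length 3). For a join G ∨ H (G on p vertices, H on q vertices) the Laplacian spectrum is 0, p+q, the eigenvalues of L(G) other than one 0 each shifted by +q, and the eigenvalues of L(H) other than one 0 each shifted by +p. With G = K_1 (p = 1, nothing left after dropping its 0) and H = C_3 (q = 3, eigenvalues 2 − 2cos(2πk/3), k = 0, …, 2; drop k = 0), the spectrum of W_4 is 0, 4, and 1 + (2 − 2cos(2πk/3)) = 3 − 2cos(2πk/3) for k = 1, …, 2:
k=1: 3 − 2cos(2π/3) = 4.0; k=2: 3 − 2cos(4π/3) = 4.0.
Laplacian eigenvalues: [0.0, 4.0, 4.0, 4.0]. Largest eigenvalue (spectral radius) = 4.0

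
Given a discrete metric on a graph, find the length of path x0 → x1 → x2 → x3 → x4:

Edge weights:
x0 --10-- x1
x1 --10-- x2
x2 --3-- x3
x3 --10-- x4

Arc length = 10 + 10 + 3 + 10 = 33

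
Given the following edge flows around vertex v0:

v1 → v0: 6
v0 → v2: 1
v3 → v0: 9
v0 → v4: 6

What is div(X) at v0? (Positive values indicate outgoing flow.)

Divergence = sum of outgoing flows = (-6) + 1 + (-9) + 6 = -8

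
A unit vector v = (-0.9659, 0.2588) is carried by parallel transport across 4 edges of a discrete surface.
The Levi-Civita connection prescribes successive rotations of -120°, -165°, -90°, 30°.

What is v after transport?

Total rotation: (-120°) + (-165°) + (-90°) + 30° = -345° ≡ 15° (mod 360°). Final vector: (-1, 0)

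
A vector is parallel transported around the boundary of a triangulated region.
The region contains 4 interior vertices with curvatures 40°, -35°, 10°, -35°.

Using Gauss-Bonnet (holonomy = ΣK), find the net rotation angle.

Holonomy = total enclosed curvature = 40° + (-35°) + 10° + (-35°) = -20°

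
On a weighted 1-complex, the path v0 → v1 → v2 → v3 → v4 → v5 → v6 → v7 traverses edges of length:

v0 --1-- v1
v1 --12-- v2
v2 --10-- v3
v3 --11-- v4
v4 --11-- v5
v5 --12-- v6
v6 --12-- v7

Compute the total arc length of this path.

Arc length = 1 + 12 + 10 + 11 + 11 + 12 + 12 = 69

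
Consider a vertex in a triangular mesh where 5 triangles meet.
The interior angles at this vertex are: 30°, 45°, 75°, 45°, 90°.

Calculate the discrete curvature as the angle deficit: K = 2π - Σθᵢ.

Sum of angles = 285°. K = 360° - 285° = 75°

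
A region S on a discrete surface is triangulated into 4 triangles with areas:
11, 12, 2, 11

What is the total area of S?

11 + 12 + 2 + 11 = 36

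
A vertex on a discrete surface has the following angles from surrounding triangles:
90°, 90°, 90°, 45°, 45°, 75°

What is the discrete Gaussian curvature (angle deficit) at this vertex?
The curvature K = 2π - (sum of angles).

Sum of angles = 435°. K = 360° - 435° = -75° = -5π/12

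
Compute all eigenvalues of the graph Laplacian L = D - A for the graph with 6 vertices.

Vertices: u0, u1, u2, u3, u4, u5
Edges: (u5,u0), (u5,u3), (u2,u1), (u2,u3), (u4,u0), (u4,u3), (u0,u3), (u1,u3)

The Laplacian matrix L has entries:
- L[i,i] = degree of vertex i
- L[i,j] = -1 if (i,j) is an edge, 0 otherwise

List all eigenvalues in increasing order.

Degrees: deg(u0) = 3, deg(u1) = 2, deg(u2) = 2, deg(u3) = 5, deg(u4) = 2, deg(u5) = 2.
L = D − A with rows/columns ordered (u0, u1, u2, u3, u4, u5):
  [ 3,  0,  0, -1, -1, -1]
  [ 0,  2, -1, -1,  0,  0]
  [ 0, -1,  2, -1,  0,  0]
  [-1, -1, -1,  5, -1, -1]
  [-1,  0,  0, -1,  2,  0]
  [-1,  0,  0, -1,  0,  2]
Characteristic polynomial: det(λI − L) = λ(λ − 1)(λ − 2)(λ − 3)(λ − 4)(λ − 6).
Roots: λ = 0; (λ − 1) = 0 ⇒ λ = 1; (λ − 2) = 0 ⇒ λ = 2; (λ − 3) = 0 ⇒ λ = 3; (λ − 4) = 0 ⇒ λ = 4; (λ − 6) = 0 ⇒ λ = 6.
(Check: the roots sum (with multiplicity) to 16, matching trace L = Σdeg = 2·8 = 16.)
Laplacian eigenvalues (increasing order): [0.0, 1.0, 2.0, 3.0, 4.0, 6.0]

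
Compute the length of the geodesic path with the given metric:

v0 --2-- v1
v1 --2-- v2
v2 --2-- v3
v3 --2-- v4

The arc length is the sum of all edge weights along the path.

Arc length = 2 + 2 + 2 + 2 = 8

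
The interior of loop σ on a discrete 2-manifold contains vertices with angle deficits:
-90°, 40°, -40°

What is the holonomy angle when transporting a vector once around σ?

Holonomy = total enclosed curvature = (-90°) + 40° + (-40°) = -90°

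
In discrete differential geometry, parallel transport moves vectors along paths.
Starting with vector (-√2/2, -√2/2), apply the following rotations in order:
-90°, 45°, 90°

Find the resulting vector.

Total rotation: (-90°) + 45° + 90° = 45°. Final vector: (0, -1)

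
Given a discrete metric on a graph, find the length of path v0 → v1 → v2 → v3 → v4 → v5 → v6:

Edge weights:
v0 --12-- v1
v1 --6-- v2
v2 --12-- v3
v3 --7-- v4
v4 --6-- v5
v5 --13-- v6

Arc length = 12 + 6 + 12 + 7 + 6 + 13 = 56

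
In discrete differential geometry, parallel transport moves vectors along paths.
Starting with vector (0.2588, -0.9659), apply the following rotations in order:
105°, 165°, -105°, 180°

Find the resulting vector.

Total rotation: 105° + 165° + (-105°) + 180° = 345° ≡ -15° (mod 360°). Final vector: (0, -1)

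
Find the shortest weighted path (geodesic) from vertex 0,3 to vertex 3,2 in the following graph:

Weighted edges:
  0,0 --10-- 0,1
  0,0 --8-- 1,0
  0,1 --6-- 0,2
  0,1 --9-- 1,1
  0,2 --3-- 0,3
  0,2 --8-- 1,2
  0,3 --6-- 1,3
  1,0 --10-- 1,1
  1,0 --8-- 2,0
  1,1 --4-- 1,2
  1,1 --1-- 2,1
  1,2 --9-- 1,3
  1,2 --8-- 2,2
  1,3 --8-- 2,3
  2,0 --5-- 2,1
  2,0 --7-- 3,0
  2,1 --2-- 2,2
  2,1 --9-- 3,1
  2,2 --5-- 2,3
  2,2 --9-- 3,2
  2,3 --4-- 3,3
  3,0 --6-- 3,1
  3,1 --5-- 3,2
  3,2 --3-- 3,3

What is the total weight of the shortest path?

Shortest path: 0,3 → 1,3 → 2,3 → 3,3 → 3,2, total weight = 21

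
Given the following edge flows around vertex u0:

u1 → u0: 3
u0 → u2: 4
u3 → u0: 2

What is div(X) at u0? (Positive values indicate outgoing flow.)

Divergence = sum of outgoing flows = (-3) + 4 + (-2) = -1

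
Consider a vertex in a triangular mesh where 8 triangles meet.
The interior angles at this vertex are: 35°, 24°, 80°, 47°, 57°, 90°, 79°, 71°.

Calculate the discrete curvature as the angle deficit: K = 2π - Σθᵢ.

Sum of angles = 483°. K = 360° - 483° = -123° = -41π/60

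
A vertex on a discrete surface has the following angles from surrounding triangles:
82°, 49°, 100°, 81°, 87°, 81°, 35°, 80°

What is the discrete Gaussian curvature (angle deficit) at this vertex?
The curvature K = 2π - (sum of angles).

Sum of angles = 595°. K = 360° - 595° = -235° = -47π/36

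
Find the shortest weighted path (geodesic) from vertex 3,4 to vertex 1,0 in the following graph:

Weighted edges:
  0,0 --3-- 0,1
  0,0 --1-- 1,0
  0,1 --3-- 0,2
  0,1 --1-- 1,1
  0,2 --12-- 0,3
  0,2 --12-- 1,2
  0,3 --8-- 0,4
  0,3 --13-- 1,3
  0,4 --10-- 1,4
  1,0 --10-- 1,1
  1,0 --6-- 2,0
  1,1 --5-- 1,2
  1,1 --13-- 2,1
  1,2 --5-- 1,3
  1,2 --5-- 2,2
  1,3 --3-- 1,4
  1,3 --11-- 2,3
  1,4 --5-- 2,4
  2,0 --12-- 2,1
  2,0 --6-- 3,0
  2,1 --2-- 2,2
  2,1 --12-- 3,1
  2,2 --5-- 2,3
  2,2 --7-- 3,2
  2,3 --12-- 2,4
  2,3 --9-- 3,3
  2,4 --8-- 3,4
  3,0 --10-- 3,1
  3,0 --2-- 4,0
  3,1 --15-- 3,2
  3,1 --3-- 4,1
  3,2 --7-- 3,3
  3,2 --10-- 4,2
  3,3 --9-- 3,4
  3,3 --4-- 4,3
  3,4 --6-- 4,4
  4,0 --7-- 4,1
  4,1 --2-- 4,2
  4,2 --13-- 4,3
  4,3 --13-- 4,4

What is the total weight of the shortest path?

Shortest path: 3,4 → 2,4 → 1,4 → 1,3 → 1,2 → 1,1 → 0,1 → 0,0 → 1,0, total weight = 31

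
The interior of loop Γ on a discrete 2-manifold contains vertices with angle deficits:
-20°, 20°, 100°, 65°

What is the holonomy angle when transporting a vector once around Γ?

Holonomy = total enclosed curvature = (-20°) + 20° + 100° + 65° = 165°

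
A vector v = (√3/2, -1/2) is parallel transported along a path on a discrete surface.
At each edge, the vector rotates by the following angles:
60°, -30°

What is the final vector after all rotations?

Total rotation: 60° + (-30°) = 30°. Final vector: (1, 0)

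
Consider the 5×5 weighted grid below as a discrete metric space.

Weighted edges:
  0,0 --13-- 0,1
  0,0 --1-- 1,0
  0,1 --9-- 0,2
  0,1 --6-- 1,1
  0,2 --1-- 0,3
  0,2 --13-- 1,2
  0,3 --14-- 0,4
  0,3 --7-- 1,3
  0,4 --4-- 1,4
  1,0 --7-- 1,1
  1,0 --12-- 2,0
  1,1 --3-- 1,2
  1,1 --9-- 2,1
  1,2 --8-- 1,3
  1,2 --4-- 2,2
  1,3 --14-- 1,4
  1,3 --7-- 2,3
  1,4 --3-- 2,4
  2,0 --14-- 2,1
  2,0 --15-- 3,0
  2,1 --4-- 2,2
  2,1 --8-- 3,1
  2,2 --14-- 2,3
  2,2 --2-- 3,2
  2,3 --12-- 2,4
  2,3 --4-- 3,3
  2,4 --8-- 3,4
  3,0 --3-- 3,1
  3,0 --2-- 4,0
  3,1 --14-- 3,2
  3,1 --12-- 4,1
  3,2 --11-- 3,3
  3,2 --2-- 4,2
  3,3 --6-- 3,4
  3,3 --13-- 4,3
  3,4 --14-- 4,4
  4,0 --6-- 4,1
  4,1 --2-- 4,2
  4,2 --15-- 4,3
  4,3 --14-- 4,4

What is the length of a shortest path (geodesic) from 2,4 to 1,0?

Shortest path: 2,4 → 1,4 → 1,3 → 1,2 → 1,1 → 1,0, total weight = 35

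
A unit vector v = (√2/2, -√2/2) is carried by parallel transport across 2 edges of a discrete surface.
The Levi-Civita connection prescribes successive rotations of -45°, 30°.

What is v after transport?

Total rotation: (-45°) + 30° = -15°. Final vector: (0.5000, -0.8660)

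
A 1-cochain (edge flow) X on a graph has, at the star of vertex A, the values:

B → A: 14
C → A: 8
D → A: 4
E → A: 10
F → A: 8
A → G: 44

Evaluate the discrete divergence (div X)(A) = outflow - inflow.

Divergence = sum of outgoing flows = (-14) + (-8) + (-4) + (-10) + (-8) + 44 = 0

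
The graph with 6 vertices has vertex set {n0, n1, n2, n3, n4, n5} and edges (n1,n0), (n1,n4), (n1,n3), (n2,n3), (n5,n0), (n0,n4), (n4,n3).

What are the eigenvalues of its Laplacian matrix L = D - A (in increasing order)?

Degrees: deg(n0) = 3, deg(n1) = 3, deg(n2) = 1, deg(n3) = 3, deg(n4) = 3, deg(n5) = 1.
L = D − A with rows/columns ordered (n0, n1, n2, n3, n4, n5):
  [ 3, -1,  0,  0, -1, -1]
  [-1,  3,  0, -1, -1,  0]
  [ 0,  0,  1, -1,  0,  0]
  [ 0, -1, -1,  3, -1,  0]
  [-1, -1,  0, -1,  3,  0]
  [-1,  0,  0,  0,  0,  1]
Characteristic polynomial: det(λI − L) = λ(λ² − 4λ + 2)(λ² − 6λ + 6)(λ − 4).
Roots: λ = 0; (λ² − 4λ + 2) = 0 ⇒ λ = 2 ± √2 ≈ 0.5858, 3.4142; (λ² − 6λ + 6) = 0 ⇒ λ = 3 ± √3 ≈ 1.2679, 4.7321; (λ − 4) = 0 ⇒ λ = 4.
(Check: the roots sum (with multiplicity) to 14, matching trace L = Σdeg = 2·7 = 14.)
Laplacian eigenvalues (increasing order): [0.0, 0.5858, 1.2679, 3.4142, 4.0, 4.7321]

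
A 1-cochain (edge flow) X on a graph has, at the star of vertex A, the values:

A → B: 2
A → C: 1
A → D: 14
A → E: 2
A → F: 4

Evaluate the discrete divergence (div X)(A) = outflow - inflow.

Divergence = sum of outgoing flows = 2 + 1 + 14 + 2 + 4 = 23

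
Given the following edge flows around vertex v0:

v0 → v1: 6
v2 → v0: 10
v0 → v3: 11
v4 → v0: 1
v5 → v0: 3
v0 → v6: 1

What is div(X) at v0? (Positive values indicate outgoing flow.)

Divergence = sum of outgoing flows = 6 + (-10) + 11 + (-1) + (-3) + 1 = 4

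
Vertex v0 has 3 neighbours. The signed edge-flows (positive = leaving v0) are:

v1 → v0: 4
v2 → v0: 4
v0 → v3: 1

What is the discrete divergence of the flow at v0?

Divergence = sum of outgoing flows = (-4) + (-4) + 1 = -7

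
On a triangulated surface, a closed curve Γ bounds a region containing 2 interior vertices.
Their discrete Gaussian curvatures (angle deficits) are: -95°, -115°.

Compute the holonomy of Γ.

Holonomy = total enclosed curvature = (-95°) + (-115°) = -210°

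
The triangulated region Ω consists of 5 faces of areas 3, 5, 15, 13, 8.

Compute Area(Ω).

3 + 5 + 15 + 13 + 8 = 44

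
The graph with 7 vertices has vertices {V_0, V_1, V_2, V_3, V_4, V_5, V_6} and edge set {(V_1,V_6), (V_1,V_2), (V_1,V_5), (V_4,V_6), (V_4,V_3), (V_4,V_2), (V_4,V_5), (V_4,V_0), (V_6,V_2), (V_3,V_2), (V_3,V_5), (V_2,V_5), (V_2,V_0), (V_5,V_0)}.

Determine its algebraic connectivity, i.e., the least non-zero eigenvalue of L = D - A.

Degrees: deg(V_0) = 3, deg(V_1) = 3, deg(V_2) = 6, deg(V_3) = 3, deg(V_4) = 5, deg(V_5) = 5, deg(V_6) = 3.
L = D − A with rows/columns ordered (V_0, V_1, V_2, V_3, V_4, V_5, V_6):
  [ 3,  0, -1,  0, -1, -1,  0]
  [ 0,  3, -1,  0,  0, -1, -1]
  [-1, -1,  6, -1, -1, -1, -1]
  [ 0,  0, -1,  3, -1, -1,  0]
  [-1,  0, -1, -1,  5, -1, -1]
  [-1, -1, -1, -1, -1,  5,  0]
  [ 0, -1, -1,  0, -1,  0,  3]
Characteristic polynomial: det(λI − L) = λ(λ² − 8λ + 13)(λ − 3)(λ² − 10λ + 23)(λ − 7).
Roots: λ = 0; (λ² − 8λ + 13) = 0 ⇒ λ = 4 ± √3 ≈ 2.2679, 5.7321; (λ − 3) = 0 ⇒ λ = 3; (λ² − 10λ + 23) = 0 ⇒ λ = 5 ± √2 ≈ 3.5858, 6.4142; (λ − 7) = 0 ⇒ λ = 7.
(Check: the roots sum (with multiplicity) to 28, matching trace L = Σdeg = 2·14 = 28.)
Laplacian eigenvalues: [0.0, 2.2679, 3.0, 3.5858, 5.7321, 6.4142, 7.0]. Algebraic connectivity (smallest non-zero eigenvalue) = 2.2679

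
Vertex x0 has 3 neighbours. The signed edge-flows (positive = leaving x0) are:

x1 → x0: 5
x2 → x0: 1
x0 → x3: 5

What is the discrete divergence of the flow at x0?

Divergence = sum of outgoing flows = (-5) + (-1) + 5 = -1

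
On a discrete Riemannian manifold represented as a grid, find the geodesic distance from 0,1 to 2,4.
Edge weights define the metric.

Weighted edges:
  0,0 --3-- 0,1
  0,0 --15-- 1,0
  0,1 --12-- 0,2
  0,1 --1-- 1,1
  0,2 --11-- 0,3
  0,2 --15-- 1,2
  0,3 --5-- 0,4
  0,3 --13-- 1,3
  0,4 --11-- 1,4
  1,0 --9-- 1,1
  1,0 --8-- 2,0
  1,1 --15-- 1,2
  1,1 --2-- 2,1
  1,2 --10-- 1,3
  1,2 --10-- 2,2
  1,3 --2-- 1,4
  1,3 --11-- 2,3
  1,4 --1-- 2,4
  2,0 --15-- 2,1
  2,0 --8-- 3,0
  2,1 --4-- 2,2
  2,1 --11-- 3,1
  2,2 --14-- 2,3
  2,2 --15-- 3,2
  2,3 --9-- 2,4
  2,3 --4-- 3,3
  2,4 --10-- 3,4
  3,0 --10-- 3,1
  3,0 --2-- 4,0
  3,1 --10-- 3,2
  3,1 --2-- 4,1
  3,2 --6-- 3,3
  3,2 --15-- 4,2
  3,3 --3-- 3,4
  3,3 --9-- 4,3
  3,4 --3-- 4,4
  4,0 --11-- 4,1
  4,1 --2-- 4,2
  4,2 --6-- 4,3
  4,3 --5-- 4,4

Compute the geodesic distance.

Shortest path: 0,1 → 1,1 → 1,2 → 1,3 → 1,4 → 2,4, total weight = 29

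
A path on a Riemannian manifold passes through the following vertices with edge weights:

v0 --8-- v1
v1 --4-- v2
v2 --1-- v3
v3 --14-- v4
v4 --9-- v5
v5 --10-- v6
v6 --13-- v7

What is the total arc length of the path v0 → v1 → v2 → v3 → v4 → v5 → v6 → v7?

Arc length = 8 + 4 + 1 + 14 + 9 + 10 + 13 = 59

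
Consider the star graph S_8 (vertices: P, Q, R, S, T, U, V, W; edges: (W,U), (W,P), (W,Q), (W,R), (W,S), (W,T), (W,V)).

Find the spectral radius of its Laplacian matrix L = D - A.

The star S_8 is the complete bipartite graph K_{1,7} (one hub of degree 7, 7 leaves of degree 1). The Laplacian spectrum of K_{p,q} is 0, p (multiplicity q−1), q (multiplicity p−1), p+q. With p = 1, q = 7: 0 once, 1 with multiplicity 6, and 8 once. (Check: trace L = sum of degrees = 14 = 6·1 + 8.)
Laplacian eigenvalues: [0.0, 1.0, 1.0, 1.0, 1.0, 1.0, 1.0, 8.0]. Largest eigenvalue (spectral radius) = 8.0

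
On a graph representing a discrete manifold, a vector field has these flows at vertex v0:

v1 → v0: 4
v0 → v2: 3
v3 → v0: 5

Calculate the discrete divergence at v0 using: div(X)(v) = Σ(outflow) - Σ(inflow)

Divergence = sum of outgoing flows = (-4) + 3 + (-5) = -6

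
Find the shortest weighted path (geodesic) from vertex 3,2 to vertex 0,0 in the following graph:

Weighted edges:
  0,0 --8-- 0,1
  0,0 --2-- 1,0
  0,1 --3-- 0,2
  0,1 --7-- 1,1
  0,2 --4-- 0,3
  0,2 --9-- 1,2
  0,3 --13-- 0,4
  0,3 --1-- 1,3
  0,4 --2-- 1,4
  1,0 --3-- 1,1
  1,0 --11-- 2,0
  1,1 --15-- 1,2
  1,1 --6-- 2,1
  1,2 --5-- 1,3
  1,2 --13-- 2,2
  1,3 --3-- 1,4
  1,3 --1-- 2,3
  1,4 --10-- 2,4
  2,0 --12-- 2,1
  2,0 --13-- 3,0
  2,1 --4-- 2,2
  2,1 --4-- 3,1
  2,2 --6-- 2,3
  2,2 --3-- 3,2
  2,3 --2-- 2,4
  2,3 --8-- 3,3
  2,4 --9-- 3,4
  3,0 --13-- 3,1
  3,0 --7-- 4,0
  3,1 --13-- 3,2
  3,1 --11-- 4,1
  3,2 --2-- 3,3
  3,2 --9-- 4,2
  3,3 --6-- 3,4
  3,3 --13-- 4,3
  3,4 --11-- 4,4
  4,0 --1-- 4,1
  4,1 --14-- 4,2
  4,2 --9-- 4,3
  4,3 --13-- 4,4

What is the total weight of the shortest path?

Shortest path: 3,2 → 2,2 → 2,1 → 1,1 → 1,0 → 0,0, total weight = 18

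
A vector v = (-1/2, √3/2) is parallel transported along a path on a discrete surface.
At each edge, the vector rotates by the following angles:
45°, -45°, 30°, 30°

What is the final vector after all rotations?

Total rotation: 45° + (-45°) + 30° + 30° = 60°. Final vector: (-1, 0)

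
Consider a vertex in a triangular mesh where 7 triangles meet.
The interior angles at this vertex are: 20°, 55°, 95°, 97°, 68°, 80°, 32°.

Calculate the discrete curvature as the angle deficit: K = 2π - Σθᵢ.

Sum of angles = 447°. K = 360° - 447° = -87° = -29π/60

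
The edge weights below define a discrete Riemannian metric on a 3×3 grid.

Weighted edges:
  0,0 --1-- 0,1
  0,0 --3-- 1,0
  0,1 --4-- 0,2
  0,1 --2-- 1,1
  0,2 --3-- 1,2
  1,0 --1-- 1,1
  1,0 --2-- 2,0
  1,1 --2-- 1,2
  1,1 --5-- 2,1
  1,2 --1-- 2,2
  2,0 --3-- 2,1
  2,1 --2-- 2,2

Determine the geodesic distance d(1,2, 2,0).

Shortest path: 1,2 → 1,1 → 1,0 → 2,0, total weight = 5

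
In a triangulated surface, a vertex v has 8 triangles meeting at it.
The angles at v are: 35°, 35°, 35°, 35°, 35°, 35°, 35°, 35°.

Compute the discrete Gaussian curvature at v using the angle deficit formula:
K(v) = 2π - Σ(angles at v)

Sum of angles = 280°. K = 360° - 280° = 80°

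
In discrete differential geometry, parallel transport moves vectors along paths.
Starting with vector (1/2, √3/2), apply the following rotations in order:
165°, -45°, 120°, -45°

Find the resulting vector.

Total rotation: 165° + (-45°) + 120° + (-45°) = 195° ≡ -165° (mod 360°). Final vector: (-0.2588, -0.9659)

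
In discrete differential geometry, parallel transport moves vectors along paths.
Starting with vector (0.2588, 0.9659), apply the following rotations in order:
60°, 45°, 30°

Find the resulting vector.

Total rotation: 60° + 45° + 30° = 135°. Final vector: (-0.8660, -0.5000)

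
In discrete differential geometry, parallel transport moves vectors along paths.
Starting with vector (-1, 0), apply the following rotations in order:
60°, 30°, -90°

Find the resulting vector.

Total rotation: 60° + 30° + (-90°) = 0°. Final vector: (-1, 0)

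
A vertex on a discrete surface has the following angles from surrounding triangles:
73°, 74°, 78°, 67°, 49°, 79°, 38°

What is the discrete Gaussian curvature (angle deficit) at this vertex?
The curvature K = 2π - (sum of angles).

Sum of angles = 458°. K = 360° - 458° = -98° = -49π/90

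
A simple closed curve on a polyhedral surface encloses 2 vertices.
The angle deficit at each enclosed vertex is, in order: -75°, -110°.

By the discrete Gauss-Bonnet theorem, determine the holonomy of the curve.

Holonomy = total enclosed curvature = (-75°) + (-110°) = -185°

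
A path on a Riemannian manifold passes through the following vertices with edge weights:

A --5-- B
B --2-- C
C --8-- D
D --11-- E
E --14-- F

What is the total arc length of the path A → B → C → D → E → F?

Arc length = 5 + 2 + 8 + 11 + 14 = 40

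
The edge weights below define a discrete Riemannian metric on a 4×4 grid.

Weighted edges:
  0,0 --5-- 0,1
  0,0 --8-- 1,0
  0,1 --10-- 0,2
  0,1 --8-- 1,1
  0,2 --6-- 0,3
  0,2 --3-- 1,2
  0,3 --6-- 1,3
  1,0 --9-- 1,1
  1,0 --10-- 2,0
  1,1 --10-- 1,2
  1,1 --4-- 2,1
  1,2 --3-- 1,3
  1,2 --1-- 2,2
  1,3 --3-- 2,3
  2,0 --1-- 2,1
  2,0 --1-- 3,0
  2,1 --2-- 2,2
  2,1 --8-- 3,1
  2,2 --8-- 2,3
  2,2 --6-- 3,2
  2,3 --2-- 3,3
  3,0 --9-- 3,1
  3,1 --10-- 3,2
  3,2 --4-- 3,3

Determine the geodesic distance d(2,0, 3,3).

Shortest path: 2,0 → 2,1 → 2,2 → 1,2 → 1,3 → 2,3 → 3,3, total weight = 12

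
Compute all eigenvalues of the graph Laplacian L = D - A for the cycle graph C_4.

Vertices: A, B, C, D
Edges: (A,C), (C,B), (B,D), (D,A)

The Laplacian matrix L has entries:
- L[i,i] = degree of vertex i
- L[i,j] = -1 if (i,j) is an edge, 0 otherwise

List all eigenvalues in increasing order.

The cycle graph C_n has Laplacian eigenvalues λ_k = 2 − 2cos(2πk/n), k = 0, 1, …, n−1. Here n = 4:
k=0: 2 − 2cos(0) = 0.0; k=1: 2 − 2cos(π/2) = 2.0; k=2: 2 − 2cos(π) = 4.0; k=3: 2 − 2cos(3π/2) = 2.0.
Laplacian eigenvalues (increasing order): [0.0, 2.0, 2.0, 4.0]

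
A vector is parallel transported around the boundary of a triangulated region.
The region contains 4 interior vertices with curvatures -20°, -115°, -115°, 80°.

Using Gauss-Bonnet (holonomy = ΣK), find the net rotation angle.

Holonomy = total enclosed curvature = (-20°) + (-115°) + (-115°) + 80° = -170°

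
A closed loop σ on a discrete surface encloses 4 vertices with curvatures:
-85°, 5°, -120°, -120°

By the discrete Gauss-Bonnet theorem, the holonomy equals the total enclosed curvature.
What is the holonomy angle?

Holonomy = total enclosed curvature = (-85°) + 5° + (-120°) + (-120°) = -320°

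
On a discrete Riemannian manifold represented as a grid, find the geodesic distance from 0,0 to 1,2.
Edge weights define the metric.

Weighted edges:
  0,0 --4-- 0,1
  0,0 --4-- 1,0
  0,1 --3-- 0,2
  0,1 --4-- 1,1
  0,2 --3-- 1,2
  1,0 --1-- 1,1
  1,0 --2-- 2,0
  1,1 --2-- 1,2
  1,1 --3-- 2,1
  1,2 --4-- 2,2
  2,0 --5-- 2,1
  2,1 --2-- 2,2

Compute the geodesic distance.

Shortest path: 0,0 → 1,0 → 1,1 → 1,2, total weight = 7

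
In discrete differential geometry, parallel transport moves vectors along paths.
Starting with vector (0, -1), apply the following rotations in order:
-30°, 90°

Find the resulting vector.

Total rotation: (-30°) + 90° = 60°. Final vector: (0.8660, -0.5000)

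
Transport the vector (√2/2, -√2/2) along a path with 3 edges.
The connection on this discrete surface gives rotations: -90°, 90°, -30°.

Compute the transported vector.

Total rotation: (-90°) + 90° + (-30°) = -30°. Final vector: (0.2588, -0.9659)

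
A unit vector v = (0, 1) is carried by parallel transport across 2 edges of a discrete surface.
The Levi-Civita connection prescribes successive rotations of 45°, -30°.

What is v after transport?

Total rotation: 45° + (-30°) = 15°. Final vector: (-0.2588, 0.9659)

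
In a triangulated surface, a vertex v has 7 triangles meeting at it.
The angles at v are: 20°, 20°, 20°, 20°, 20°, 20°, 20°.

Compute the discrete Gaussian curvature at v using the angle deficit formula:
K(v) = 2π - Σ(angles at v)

Sum of angles = 140°. K = 360° - 140° = 220° = 11π/9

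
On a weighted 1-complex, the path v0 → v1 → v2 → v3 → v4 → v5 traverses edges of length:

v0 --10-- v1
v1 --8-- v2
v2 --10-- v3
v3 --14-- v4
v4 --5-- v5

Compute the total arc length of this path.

Arc length = 10 + 8 + 10 + 14 + 5 = 47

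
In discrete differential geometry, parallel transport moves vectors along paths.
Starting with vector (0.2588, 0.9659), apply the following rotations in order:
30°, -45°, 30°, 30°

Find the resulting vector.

Total rotation: 30° + (-45°) + 30° + 30° = 45°. Final vector: (-0.5000, 0.8660)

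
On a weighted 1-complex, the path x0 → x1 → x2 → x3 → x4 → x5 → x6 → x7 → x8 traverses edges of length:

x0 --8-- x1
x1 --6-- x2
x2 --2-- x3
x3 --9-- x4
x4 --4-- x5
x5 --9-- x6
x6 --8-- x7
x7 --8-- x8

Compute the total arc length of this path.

Arc length = 8 + 6 + 2 + 9 + 4 + 9 + 8 + 8 = 54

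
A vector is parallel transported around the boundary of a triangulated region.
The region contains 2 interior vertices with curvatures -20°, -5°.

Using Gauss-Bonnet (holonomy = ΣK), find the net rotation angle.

Holonomy = total enclosed curvature = (-20°) + (-5°) = -25°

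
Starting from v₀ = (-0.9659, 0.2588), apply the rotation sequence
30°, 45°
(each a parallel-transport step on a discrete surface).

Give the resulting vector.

Total rotation: 30° + 45° = 75°. Final vector: (-0.5000, -0.8660)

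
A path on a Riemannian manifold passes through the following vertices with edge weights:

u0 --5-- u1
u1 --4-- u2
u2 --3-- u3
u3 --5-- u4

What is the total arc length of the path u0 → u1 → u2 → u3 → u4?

Arc length = 5 + 4 + 3 + 5 = 17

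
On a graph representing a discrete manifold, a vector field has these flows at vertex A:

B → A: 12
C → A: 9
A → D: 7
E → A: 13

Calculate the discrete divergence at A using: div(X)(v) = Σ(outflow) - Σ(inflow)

Divergence = sum of outgoing flows = (-12) + (-9) + 7 + (-13) = -27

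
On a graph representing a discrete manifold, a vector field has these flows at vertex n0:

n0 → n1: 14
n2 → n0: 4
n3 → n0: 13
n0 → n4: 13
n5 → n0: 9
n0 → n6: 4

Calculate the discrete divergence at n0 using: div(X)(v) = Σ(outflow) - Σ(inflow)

Divergence = sum of outgoing flows = 14 + (-4) + (-13) + 13 + (-9) + 4 = 5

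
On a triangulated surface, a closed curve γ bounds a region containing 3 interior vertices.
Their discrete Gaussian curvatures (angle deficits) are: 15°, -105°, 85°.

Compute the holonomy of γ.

Holonomy = total enclosed curvature = 15° + (-105°) + 85° = -5°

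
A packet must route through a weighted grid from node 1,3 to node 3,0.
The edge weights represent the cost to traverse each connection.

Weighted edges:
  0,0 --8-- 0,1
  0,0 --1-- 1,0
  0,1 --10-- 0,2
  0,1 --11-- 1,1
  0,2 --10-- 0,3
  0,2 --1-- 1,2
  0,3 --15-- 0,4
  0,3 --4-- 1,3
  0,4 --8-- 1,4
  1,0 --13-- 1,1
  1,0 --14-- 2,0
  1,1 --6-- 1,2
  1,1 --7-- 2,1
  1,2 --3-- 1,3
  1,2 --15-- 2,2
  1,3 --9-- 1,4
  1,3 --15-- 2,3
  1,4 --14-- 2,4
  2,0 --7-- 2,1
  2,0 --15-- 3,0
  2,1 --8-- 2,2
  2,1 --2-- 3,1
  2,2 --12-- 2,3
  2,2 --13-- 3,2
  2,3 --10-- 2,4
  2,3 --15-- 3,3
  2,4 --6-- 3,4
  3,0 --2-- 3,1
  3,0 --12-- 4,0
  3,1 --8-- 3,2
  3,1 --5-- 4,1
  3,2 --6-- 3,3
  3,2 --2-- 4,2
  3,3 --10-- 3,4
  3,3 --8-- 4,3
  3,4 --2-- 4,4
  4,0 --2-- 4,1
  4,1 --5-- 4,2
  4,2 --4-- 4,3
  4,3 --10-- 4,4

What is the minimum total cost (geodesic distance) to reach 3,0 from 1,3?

Shortest path: 1,3 → 1,2 → 1,1 → 2,1 → 3,1 → 3,0, total weight = 20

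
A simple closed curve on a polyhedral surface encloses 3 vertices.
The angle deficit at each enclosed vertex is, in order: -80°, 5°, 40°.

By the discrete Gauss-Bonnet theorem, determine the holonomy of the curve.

Holonomy = total enclosed curvature = (-80°) + 5° + 40° = -35°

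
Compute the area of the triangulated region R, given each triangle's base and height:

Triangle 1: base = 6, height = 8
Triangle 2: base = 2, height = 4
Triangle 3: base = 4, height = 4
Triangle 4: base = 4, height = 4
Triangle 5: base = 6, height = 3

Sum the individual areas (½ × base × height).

(1/2)×6×8 + (1/2)×2×4 + (1/2)×4×4 + (1/2)×4×4 + (1/2)×6×3 = 53.0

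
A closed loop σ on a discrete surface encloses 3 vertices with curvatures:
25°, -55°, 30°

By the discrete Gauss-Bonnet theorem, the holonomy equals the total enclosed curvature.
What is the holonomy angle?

Holonomy = total enclosed curvature = 25° + (-55°) + 30° = 0°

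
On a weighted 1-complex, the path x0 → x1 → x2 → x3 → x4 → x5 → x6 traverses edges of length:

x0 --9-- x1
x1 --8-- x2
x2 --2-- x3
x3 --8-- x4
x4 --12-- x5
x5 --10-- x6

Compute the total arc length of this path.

Arc length = 9 + 8 + 2 + 8 + 12 + 10 = 49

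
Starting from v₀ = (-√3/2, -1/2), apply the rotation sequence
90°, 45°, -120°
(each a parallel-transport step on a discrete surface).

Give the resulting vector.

Total rotation: 90° + 45° + (-120°) = 15°. Final vector: (-0.7071, -0.7071)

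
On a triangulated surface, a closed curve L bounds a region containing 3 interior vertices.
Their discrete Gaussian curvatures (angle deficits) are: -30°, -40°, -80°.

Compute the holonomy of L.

Holonomy = total enclosed curvature = (-30°) + (-40°) + (-80°) = -150°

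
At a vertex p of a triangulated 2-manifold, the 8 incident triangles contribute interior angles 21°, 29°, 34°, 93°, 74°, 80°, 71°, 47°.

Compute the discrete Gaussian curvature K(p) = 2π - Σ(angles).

Sum of angles = 449°. K = 360° - 449° = -89° = -89π/180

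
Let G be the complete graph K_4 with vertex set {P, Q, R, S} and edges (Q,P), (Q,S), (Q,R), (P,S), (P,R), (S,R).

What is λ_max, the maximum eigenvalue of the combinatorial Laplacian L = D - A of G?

For the complete graph K_n, L = nI − J (J = all-ones matrix). J has eigenvalues n (once, eigenvector 𝟙) and 0 (multiplicity n−1), so L has eigenvalues 0 (once) and n (multiplicity n−1). Here n = 4: eigenvalue 0 once and 4 with multiplicity 3.
Laplacian eigenvalues: [0.0, 4.0, 4.0, 4.0]. Largest eigenvalue (spectral radius) = 4.0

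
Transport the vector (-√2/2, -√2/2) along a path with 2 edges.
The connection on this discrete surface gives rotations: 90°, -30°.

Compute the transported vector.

Total rotation: 90° + (-30°) = 60°. Final vector: (0.2588, -0.9659)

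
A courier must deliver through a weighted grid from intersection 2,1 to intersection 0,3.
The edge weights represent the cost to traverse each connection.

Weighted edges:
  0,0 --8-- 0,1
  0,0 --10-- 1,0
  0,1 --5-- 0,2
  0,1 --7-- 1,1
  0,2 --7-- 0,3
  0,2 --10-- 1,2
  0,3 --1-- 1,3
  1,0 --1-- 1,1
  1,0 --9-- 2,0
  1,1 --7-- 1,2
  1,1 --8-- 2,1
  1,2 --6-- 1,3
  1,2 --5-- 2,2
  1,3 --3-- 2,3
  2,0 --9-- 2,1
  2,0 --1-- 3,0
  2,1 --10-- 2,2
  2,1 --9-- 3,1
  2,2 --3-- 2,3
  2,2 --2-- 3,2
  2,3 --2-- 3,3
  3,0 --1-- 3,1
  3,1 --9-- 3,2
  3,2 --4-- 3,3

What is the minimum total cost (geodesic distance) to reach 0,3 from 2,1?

Shortest path: 2,1 → 2,2 → 2,3 → 1,3 → 0,3, total weight = 17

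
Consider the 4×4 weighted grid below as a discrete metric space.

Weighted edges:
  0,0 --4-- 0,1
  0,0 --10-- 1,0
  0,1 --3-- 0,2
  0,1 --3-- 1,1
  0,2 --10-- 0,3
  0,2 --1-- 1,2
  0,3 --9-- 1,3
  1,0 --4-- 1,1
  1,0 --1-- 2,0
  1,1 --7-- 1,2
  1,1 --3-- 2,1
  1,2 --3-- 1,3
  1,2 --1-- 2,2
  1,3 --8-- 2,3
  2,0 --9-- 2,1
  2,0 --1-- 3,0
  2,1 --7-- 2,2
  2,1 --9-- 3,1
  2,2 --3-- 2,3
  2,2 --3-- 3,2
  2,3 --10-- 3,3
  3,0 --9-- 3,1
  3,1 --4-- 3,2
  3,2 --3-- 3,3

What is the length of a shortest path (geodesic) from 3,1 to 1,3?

Shortest path: 3,1 → 3,2 → 2,2 → 1,2 → 1,3, total weight = 11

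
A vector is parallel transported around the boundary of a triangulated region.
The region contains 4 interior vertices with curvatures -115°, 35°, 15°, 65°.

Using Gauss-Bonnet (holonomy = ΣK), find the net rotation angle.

Holonomy = total enclosed curvature = (-115°) + 35° + 15° + 65° = 0°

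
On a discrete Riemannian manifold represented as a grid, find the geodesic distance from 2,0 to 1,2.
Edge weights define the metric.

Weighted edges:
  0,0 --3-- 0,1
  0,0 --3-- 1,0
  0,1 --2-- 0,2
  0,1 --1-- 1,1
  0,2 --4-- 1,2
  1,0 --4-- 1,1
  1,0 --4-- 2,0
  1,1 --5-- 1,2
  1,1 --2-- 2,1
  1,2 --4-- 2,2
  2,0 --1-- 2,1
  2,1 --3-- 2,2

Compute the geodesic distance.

Shortest path: 2,0 → 2,1 → 1,1 → 1,2, total weight = 8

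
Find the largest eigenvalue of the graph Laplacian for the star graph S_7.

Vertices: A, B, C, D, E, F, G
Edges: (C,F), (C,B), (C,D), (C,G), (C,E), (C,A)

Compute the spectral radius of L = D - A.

The star S_7 is the complete bipartite graph K_{1,6} (one hub of degree 6, 6 leaves of degree 1). The Laplacian spectrum of K_{p,q} is 0, p (multiplicity q−1), q (multiplicity p−1), p+q. With p = 1, q = 6: 0 once, 1 with multiplicity 5, and 7 once. (Check: trace L = sum of degrees = 12 = 5·1 + 7.)
Laplacian eigenvalues: [0.0, 1.0, 1.0, 1.0, 1.0, 1.0, 7.0]. Largest eigenvalue (spectral radius) = 7.0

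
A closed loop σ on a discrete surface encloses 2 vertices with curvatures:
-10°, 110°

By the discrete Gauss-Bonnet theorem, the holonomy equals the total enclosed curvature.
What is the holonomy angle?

Holonomy = total enclosed curvature = (-10°) + 110° = 100°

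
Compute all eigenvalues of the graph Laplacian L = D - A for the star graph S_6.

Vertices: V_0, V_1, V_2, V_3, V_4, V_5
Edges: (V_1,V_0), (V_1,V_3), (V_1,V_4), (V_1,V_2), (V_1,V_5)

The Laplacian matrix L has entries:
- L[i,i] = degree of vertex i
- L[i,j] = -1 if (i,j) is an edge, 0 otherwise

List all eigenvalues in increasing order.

The star S_6 is the complete bipartite graph K_{1,5} (one hub of degree 5, 5 leaves of degree 1). The Laplacian spectrum of K_{p,q} is 0, p (multiplicity q−1), q (multiplicity p−1), p+q. With p = 1, q = 5: 0 once, 1 with multiplicity 4, and 6 once. (Check: trace L = sum of degrees = 10 = 4·1 + 6.)
Laplacian eigenvalues (increasing order): [0.0, 1.0, 1.0, 1.0, 1.0, 6.0]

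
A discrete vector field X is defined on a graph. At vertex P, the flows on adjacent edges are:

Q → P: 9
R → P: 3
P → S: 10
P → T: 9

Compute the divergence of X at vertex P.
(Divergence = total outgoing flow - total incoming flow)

Divergence = sum of outgoing flows = (-9) + (-3) + 10 + 9 = 7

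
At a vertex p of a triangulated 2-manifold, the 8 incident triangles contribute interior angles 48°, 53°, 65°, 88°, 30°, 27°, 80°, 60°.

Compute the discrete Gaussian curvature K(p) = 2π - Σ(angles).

Sum of angles = 451°. K = 360° - 451° = -91° = -91π/180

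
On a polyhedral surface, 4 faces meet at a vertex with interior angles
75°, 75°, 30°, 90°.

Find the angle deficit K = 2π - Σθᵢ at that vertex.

Sum of angles = 270°. K = 360° - 270° = 90°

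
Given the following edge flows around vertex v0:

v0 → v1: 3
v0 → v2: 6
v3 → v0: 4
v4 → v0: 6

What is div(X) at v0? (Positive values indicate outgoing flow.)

Divergence = sum of outgoing flows = 3 + 6 + (-4) + (-6) = -1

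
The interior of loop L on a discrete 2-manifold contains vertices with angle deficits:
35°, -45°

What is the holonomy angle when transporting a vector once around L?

Holonomy = total enclosed curvature = 35° + (-45°) = -10°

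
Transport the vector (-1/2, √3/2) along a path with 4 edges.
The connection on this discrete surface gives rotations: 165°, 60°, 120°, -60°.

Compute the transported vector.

Total rotation: 165° + 60° + 120° + (-60°) = 285° ≡ -75° (mod 360°). Final vector: (0.7071, 0.7071)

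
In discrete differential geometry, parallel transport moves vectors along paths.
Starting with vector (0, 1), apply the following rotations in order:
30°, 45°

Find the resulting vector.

Total rotation: 30° + 45° = 75°. Final vector: (-0.9659, 0.2588)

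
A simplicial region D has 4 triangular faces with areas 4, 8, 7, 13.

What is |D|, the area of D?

4 + 8 + 7 + 13 = 32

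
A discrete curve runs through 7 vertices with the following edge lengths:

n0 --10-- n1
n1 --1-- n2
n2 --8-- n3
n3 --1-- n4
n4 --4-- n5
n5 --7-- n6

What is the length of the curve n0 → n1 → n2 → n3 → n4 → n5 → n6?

Arc length = 10 + 1 + 8 + 1 + 4 + 7 = 31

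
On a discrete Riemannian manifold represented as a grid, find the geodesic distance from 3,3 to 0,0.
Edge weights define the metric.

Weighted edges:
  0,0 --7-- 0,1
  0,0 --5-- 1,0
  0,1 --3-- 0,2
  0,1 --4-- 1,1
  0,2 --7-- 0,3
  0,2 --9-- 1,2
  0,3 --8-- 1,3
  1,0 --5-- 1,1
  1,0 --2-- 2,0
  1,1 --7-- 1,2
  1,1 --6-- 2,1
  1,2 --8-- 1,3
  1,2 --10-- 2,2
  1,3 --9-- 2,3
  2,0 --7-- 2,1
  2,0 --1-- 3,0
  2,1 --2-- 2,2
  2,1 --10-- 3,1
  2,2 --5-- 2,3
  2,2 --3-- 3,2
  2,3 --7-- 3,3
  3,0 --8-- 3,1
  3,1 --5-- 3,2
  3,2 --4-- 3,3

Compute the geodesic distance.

Shortest path: 3,3 → 3,2 → 2,2 → 2,1 → 2,0 → 1,0 → 0,0, total weight = 23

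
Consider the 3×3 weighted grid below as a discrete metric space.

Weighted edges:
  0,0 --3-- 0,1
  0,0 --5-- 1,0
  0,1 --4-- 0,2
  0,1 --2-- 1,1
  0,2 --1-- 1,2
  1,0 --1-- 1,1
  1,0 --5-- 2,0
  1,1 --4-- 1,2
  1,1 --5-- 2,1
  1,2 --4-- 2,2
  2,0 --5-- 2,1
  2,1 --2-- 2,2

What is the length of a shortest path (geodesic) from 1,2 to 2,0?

Shortest path: 1,2 → 1,1 → 1,0 → 2,0, total weight = 10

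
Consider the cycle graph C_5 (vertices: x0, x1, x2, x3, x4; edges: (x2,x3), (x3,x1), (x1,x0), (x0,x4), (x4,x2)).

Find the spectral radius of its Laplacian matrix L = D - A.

The cycle graph C_n has Laplacian eigenvalues λ_k = 2 − 2cos(2πk/n), k = 0, 1, …, n−1. Here n = 5:
k=0: 2 − 2cos(0) = 0.0; k=1: 2 − 2cos(2π/5) = 1.382; k=2: 2 − 2cos(4π/5) = 3.618; k=3: 2 − 2cos(6π/5) = 3.618; k=4: 2 − 2cos(8π/5) = 1.382.
Laplacian eigenvalues: [0.0, 1.382, 1.382, 3.618, 3.618]. Largest eigenvalue (spectral radius) = 3.618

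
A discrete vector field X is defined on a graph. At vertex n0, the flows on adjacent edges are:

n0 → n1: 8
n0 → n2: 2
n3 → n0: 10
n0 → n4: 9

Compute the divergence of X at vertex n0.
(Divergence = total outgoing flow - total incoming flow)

Divergence = sum of outgoing flows = 8 + 2 + (-10) + 9 = 9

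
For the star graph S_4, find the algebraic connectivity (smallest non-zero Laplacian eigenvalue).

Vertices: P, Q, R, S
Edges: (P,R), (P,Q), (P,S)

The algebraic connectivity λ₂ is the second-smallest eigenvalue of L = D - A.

The star S_4 is the complete bipartite graph K_{1,3} (one hub of degree 3, 3 leaves of degree 1). The Laplacian spectrum of K_{p,q} is 0, p (multiplicity q−1), q (multiplicity p−1), p+q. With p = 1, q = 3: 0 once, 1 with multiplicity 2, and 4 once. (Check: trace L = sum of degrees = 6 = 2·1 + 4.)
Laplacian eigenvalues: [0.0, 1.0, 1.0, 4.0]. Algebraic connectivity (smallest non-zero eigenvalue) = 1.0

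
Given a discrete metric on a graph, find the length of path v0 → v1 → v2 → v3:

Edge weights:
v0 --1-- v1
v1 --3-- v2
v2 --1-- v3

Arc length = 1 + 3 + 1 = 5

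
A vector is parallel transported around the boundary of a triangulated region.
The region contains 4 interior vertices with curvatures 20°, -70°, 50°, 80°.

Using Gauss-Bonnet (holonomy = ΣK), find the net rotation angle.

Holonomy = total enclosed curvature = 20° + (-70°) + 50° + 80° = 80°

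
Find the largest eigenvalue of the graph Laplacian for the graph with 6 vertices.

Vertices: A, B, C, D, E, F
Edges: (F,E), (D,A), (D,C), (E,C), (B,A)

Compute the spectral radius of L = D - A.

Degrees: deg(A) = 2, deg(B) = 1, deg(C) = 2, deg(D) = 2, deg(E) = 2, deg(F) = 1.
L = D − A with rows/columns ordered (A, B, C, D, E, F):
  [ 2, -1,  0, -1,  0,  0]
  [-1,  1,  0,  0,  0,  0]
  [ 0,  0,  2, -1, -1,  0]
  [-1,  0, -1,  2,  0,  0]
  [ 0,  0, -1,  0,  2, -1]
  [ 0,  0,  0,  0, -1,  1]
Characteristic polynomial: det(λI − L) = λ(λ² − 4λ + 1)(λ − 1)(λ − 2)(λ − 3).
Roots: λ = 0; (λ² − 4λ + 1) = 0 ⇒ λ = 2 ± √3 ≈ 0.2679, 3.7321; (λ − 1) = 0 ⇒ λ = 1; (λ − 2) = 0 ⇒ λ = 2; (λ − 3) = 0 ⇒ λ = 3.
(Check: the roots sum (with multiplicity) to 10, matching trace L = Σdeg = 2·5 = 10.)
Laplacian eigenvalues: [0.0, 0.2679, 1.0, 2.0, 3.0, 3.7321]. Largest eigenvalue (spectral radius) = 3.7321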